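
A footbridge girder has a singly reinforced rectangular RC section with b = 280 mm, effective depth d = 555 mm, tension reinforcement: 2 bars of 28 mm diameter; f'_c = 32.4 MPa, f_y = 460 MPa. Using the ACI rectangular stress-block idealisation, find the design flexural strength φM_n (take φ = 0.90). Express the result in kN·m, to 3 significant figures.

A_s = 2 × 616 = 1232 mm².
T = A_s f_y = 1232 × 460 = 566720 N = 566.72 kN.
From C = T: a = T/(0.85 f'_c b) = 566720/(0.85 × 32.4 × 280) = 73.49 mm.
M_n = T(d − a/2) = 566.72 kN × (555 − 36.745) mm = 293.71 kN·m.
φM_n = 0.90 × 293.71 = 264.34 kN·m.

φM_n ≈ 264 kN·m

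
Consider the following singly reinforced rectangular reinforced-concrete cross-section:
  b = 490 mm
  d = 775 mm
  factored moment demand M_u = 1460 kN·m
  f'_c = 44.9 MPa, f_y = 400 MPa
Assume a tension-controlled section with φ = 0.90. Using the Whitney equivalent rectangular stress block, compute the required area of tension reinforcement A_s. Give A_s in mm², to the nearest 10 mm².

A_s ≈ 5680 mm²

M_n = M_u/φ = 1460/0.90 = 1622.22 kN·m.
With M_n = 0.85 f'_c a b (d − a/2), solve the quadratic for a:
a = d − √(d² − 2M_n/(0.85 f'_c b)) = 775 − √(775² − 2 × 1622.22×10⁶/(0.85 × 44.9 × 490)) = 121.45 mm.
A_s = 0.85 f'_c a b / f_y = 0.85 × 44.9 × 121.45 × 490 / 400 = 5678.0 mm².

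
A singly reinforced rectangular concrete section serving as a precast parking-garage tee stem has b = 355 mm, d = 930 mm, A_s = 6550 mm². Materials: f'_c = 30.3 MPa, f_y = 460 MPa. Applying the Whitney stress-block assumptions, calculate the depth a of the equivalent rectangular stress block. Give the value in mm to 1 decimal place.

T = A_s f_y = 6550 × 460 = 3013000 N = 3013 kN.
Setting C = 0.85 f'_c a b equal to T: a = 3013000/(0.85 × 30.3 × 355) = 329.5 mm.

a ≈ 329.5 mm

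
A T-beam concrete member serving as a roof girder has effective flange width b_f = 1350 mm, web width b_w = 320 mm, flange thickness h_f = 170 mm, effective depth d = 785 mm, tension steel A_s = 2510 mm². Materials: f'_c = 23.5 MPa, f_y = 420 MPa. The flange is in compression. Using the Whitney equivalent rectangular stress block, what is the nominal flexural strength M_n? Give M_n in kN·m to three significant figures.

Tension: T = A_s f_y = 2510 × 420 = 1054200 N.
Try a within the flange: a = T/(0.85 f'_c b_f) = 1054200/(0.85 × 23.5 × 1350) = 39.09 mm.
Since a = 39.09 ≤ h_f = 170 mm, the stress block lies entirely in the flange; analyse as a rectangular beam of width b_f.
M_n = T(d − a/2) = 1054200 × (785 − 19.545) = 806.94 × 10⁶ N·mm.
M_n = 806.94 kN·m.

M_n ≈ 807 kN·m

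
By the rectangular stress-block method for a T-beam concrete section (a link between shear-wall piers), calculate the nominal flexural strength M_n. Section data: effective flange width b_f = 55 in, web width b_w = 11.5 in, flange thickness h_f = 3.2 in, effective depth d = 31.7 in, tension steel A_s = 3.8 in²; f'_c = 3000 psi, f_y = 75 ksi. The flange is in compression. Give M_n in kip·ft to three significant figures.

M_n ≈ 729 kip·ft

Tension: T = A_s f_y = 3.8 × 75 = 285 kips.
Try a within the flange: a = T/(0.85 f'_c b_f) = 285/(0.85 × 3 × 55) = 2.032 in.
Since a = 2.032 ≤ h_f = 3.2 in, the stress block lies entirely in the flange; analyse as a rectangular beam of width b_f.
M_n = T(d − a/2) = 285 × (31.7 − 1.016) = 8744.9 kip·in.
M_n = 8744.9/12 = 728.74 kip·ft.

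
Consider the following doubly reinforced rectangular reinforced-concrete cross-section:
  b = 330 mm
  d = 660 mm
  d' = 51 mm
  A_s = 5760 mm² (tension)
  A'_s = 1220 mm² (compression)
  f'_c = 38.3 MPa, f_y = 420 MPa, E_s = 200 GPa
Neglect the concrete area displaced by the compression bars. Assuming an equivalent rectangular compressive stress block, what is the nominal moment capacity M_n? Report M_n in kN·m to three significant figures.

Assume both tension and compression steel yield.
Net tension couple steel: A_s − A'_s = 4540 mm².
a = (A_s − A'_s) f_y / (0.85 f'_c b) = 1906800/(0.85 × 38.3 × 330) = 177.49 mm.
c = a/β₁ = 177.49/0.776 = 228.72 mm; ε'_s = 0.003(c − d')/c = 0.0023 ≥ f_y/E_s = 0.0021, so compression steel does yield.
M_n = (A_s − A'_s) f_y (d − a/2) + A'_s f_y (d − d') = [1906800 × (660 − 88.745) + 512400 × (660 − 51)] × 10⁻⁶ = 1089.27 + 312.05 = 1401.32 kN·m.

M_n ≈ 1400 kN·m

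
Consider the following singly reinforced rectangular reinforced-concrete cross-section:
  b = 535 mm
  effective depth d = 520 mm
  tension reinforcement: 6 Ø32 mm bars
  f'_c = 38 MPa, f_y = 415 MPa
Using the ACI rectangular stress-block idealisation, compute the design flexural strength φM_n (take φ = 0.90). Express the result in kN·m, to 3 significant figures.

A_s = 6 × 804 = 4824 mm².
T = A_s f_y = 4824 × 415 = 2001960 N = 2001.96 kN.
From C = T: a = T/(0.85 f'_c b) = 2001960/(0.85 × 38 × 535) = 115.85 mm.
M_n = T(d − a/2) = 2001.96 kN × (520 − 57.925) mm = 925.06 kN·m.
φM_n = 0.90 × 925.06 = 832.55 kN·m.

φM_n ≈ 833 kN·m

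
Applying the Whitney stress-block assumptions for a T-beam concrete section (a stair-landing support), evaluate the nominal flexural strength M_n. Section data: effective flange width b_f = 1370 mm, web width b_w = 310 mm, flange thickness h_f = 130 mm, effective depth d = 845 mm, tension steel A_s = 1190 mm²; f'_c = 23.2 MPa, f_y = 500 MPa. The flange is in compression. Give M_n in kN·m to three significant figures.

M_n ≈ 496 kN·m

Tension: T = A_s f_y = 1190 × 500 = 595000 N.
Try a within the flange: a = T/(0.85 f'_c b_f) = 595000/(0.85 × 23.2 × 1370) = 22.02 mm.
Since a = 22.02 ≤ h_f = 130 mm, the stress block lies entirely in the flange; analyse as a rectangular beam of width b_f.
M_n = T(d − a/2) = 595000 × (845 − 11.01) = 496.22 × 10⁶ N·mm.
M_n = 496.22 kN·m.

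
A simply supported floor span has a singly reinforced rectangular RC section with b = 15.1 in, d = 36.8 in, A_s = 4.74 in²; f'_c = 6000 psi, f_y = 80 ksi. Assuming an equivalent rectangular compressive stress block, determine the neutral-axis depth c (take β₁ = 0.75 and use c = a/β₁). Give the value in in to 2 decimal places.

c ≈ 6.57 in

T = A_s f_y = 4.74 × 80 = 379.2 kips.
a = T/(0.85 f'_c b) = 379.2/(0.85 × 6 × 15.1) = 4.9240 in.
With β₁ = 0.75, c = a/β₁ = 4.9240/0.75 = 6.57 in.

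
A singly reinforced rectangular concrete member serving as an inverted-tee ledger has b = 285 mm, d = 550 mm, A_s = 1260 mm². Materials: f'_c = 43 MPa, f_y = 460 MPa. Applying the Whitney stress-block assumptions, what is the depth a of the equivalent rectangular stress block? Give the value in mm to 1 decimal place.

a ≈ 55.6 mm

T = A_s f_y = 1260 × 460 = 579600 N = 579.6 kN.
Setting C = 0.85 f'_c a b equal to T: a = 579600/(0.85 × 43 × 285) = 55.6 mm.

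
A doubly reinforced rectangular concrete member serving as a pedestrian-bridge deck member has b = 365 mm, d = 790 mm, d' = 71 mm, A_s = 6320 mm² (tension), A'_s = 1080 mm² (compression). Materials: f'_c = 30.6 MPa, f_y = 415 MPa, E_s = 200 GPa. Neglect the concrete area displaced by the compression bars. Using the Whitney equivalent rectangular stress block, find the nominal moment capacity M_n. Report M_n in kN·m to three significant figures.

Assume both tension and compression steel yield.
Net tension couple steel: A_s − A'_s = 5240 mm².
a = (A_s − A'_s) f_y / (0.85 f'_c b) = 2174600/(0.85 × 30.6 × 365) = 229.06 mm.
c = a/β₁ = 229.06/0.831 = 275.64 mm; ε'_s = 0.003(c − d')/c = 0.0022 ≥ f_y/E_s = 0.0021, so compression steel does yield.
M_n = (A_s − A'_s) f_y (d − a/2) + A'_s f_y (d − d') = [2174600 × (790 − 114.53) + 448200 × (790 − 71)] × 10⁻⁶ = 1468.88 + 322.26 = 1791.14 kN·m.

M_n ≈ 1790 kN·m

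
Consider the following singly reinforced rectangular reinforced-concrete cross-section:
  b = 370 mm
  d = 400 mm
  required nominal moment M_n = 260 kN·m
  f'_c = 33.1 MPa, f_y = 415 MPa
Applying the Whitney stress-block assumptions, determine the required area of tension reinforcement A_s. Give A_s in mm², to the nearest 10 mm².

With M_n = 0.85 f'_c a b (d − a/2), solve the quadratic for a:
a = d − √(d² − 2M_n/(0.85 f'_c b)) = 400 − √(400² − 2 × 260×10⁶/(0.85 × 33.1 × 370)) = 68.27 mm.
A_s = 0.85 f'_c a b / f_y = 0.85 × 33.1 × 68.27 × 370 / 415 = 1712.5 mm².

A_s ≈ 1710 mm²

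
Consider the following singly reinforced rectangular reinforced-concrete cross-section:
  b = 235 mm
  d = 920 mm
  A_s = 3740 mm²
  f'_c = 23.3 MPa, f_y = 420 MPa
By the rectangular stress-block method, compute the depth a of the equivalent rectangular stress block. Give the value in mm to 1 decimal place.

a ≈ 337.5 mm

T = A_s f_y = 3740 × 420 = 1570800 N = 1570.8 kN.
Setting C = 0.85 f'_c a b equal to T: a = 1570800/(0.85 × 23.3 × 235) = 337.5 mm.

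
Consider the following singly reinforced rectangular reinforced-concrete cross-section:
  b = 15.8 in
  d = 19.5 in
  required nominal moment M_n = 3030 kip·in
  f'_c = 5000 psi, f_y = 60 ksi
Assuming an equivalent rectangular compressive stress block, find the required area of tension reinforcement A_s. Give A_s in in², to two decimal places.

A_s ≈ 2.76 in²

From M_n = 0.85 f'_c a b (d − a/2):
a = d − √(d² − 2M_n/(0.85 f'_c b)) = 19.5 − √(19.5² − 2 × 3030/(0.85 × 5 × 15.8)) = 2.470 in.
A_s = 0.85 f'_c a b / f_y = 0.85 × 5 × 2.470 × 15.8 / 60 = 2.764 in².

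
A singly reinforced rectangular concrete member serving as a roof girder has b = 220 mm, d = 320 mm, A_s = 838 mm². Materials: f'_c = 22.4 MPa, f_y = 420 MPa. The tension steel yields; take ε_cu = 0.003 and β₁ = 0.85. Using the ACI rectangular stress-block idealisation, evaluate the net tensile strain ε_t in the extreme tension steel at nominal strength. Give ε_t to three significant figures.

a = A_s f_y/(0.85 f'_c b) = 84.02 mm.
β₁ = 0.85, so c = a/β₁ = 84.02/0.85 = 98.85 mm.
From the linear strain diagram with ε_cu = 0.003: ε_t = 0.003 (d − c)/c = 0.003 × (320 − 98.85)/98.85 = 0.00671.
Since ε_t ≥ 0.005, the section is tension-controlled.

ε_t ≈ 0.00671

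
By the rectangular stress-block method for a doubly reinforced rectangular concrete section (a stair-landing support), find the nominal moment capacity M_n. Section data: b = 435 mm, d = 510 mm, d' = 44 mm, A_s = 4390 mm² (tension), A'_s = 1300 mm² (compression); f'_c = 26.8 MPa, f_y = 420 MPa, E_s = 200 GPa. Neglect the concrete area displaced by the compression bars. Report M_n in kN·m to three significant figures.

M_n ≈ 831 kN·m

Assume both tension and compression steel yield.
Net tension couple steel: A_s − A'_s = 3090 mm².
a = (A_s − A'_s) f_y / (0.85 f'_c b) = 1297800/(0.85 × 26.8 × 435) = 130.97 mm.
c = a/β₁ = 130.97/0.85 = 154.08 mm; ε'_s = 0.003(c − d')/c = 0.0021 ≥ f_y/E_s = 0.0021, so compression steel does yield.
M_n = (A_s − A'_s) f_y (d − a/2) + A'_s f_y (d − d') = [1297800 × (510 − 65.485) + 546000 × (510 − 44)] × 10⁻⁶ = 576.89 + 254.44 = 831.33 kN·m.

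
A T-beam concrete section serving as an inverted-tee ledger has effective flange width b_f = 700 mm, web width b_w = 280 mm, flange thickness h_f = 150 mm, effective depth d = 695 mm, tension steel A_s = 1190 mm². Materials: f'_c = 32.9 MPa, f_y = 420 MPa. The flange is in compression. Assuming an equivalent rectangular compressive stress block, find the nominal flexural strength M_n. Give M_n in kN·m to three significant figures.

Tension: T = A_s f_y = 1190 × 420 = 499800 N.
Try a within the flange: a = T/(0.85 f'_c b_f) = 499800/(0.85 × 32.9 × 700) = 25.53 mm.
Since a = 25.53 ≤ h_f = 150 mm, the stress block lies entirely in the flange; analyse as a rectangular beam of width b_f.
M_n = T(d − a/2) = 499800 × (695 − 12.765) = 340.98 × 10⁶ N·mm.
M_n = 340.98 kN·m.

M_n ≈ 341 kN·m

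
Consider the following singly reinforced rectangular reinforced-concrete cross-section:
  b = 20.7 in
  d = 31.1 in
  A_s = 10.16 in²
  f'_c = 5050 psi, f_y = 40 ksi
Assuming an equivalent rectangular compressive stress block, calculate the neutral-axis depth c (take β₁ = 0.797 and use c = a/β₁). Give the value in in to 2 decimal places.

c ≈ 5.74 in

T = A_s f_y = 10.16 × 40 = 406.4 kips.
a = T/(0.85 f'_c b) = 406.4/(0.85 × 5.05 × 20.7) = 4.5738 in.
With β₁ = 0.797, c = a/β₁ = 4.5738/0.797 = 5.74 in.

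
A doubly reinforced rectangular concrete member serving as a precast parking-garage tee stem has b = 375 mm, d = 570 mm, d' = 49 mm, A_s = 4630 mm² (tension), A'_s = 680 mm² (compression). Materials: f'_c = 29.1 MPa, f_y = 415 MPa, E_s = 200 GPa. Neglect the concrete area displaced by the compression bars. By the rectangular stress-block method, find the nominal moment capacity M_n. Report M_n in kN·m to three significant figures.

M_n ≈ 937 kN·m

Assume both tension and compression steel yield.
Net tension couple steel: A_s − A'_s = 3950 mm².
a = (A_s − A'_s) f_y / (0.85 f'_c b) = 1639250/(0.85 × 29.1 × 375) = 176.73 mm.
c = a/β₁ = 176.73/0.842 = 209.89 mm; ε'_s = 0.003(c − d')/c = 0.0023 ≥ f_y/E_s = 0.0021, so compression steel does yield.
M_n = (A_s − A'_s) f_y (d − a/2) + A'_s f_y (d − d') = [1639250 × (570 − 88.365) + 282200 × (570 − 49)] × 10⁻⁶ = 789.52 + 147.03 = 936.55 kN·m.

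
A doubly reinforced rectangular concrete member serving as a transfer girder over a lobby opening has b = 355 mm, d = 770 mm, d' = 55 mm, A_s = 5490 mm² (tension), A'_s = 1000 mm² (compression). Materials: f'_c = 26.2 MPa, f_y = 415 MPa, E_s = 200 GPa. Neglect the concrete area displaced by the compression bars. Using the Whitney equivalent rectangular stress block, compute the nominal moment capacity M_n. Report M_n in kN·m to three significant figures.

M_n ≈ 1510 kN·m

Assume both tension and compression steel yield.
Net tension couple steel: A_s − A'_s = 4490 mm².
a = (A_s − A'_s) f_y / (0.85 f'_c b) = 1863350/(0.85 × 26.2 × 355) = 235.69 mm.
c = a/β₁ = 235.69/0.85 = 277.28 mm; ε'_s = 0.003(c − d')/c = 0.0024 ≥ f_y/E_s = 0.0021, so compression steel does yield.
M_n = (A_s − A'_s) f_y (d − a/2) + A'_s f_y (d − d') = [1863350 × (770 − 117.845) + 415000 × (770 − 55)] × 10⁻⁶ = 1215.19 + 296.73 = 1511.92 kN·m.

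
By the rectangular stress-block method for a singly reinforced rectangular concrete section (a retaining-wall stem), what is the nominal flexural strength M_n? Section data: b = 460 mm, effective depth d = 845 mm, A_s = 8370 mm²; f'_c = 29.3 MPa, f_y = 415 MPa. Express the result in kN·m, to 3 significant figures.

T = A_s f_y = 8370 × 415 = 3473550 N = 3473.55 kN.
From C = T: a = T/(0.85 f'_c b) = 3473550/(0.85 × 29.3 × 460) = 303.20 mm.
M_n = T(d − a/2) = 3473.55 kN × (845 − 151.6) mm = 2408.56 kN·m.

M_n ≈ 2410 kN·m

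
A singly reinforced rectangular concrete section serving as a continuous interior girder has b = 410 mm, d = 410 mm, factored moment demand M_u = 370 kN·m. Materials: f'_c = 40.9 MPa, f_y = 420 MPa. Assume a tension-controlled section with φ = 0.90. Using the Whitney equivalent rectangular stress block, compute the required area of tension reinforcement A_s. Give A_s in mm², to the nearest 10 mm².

A_s ≈ 2640 mm²

M_n = M_u/φ = 370/0.90 = 411.111 kN·m.
With M_n = 0.85 f'_c a b (d − a/2), solve the quadratic for a:
a = d − √(d² − 2M_n/(0.85 f'_c b)) = 410 − √(410² − 2 × 411.111×10⁶/(0.85 × 40.9 × 410)) = 77.71 mm.
A_s = 0.85 f'_c a b / f_y = 0.85 × 40.9 × 77.71 × 410 / 420 = 2637.3 mm².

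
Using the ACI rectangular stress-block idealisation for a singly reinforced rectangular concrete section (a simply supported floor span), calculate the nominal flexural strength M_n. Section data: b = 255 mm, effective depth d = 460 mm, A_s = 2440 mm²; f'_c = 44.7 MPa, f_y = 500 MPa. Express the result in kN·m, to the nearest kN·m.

M_n ≈ 484 kN·m

T = A_s f_y = 2440 × 500 = 1220000 N = 1220 kN.
From C = T: a = T/(0.85 f'_c b) = 1220000/(0.85 × 44.7 × 255) = 125.92 mm.
M_n = T(d − a/2) = 1220 kN × (460 − 62.96) mm = 484.39 kN·m.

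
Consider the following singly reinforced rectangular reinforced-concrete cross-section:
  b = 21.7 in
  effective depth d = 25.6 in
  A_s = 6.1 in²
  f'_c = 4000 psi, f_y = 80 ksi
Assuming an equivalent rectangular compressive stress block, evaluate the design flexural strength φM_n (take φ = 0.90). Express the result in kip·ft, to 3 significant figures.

T = A_s f_y = 6.1 × 80 = 488 kips.
a = T/(0.85 f'_c b) = 488/(0.85 × 4 × 21.7) = 6.614 in.
M_n = T(d − a/2) = 488 × (25.6 − 3.307) = 10879.0 kip·in = 10879.0/12 = 906.58 kip·ft.
φM_n = 0.90 × 906.58 = 815.92 kip·ft.

φM_n ≈ 816 kip·ft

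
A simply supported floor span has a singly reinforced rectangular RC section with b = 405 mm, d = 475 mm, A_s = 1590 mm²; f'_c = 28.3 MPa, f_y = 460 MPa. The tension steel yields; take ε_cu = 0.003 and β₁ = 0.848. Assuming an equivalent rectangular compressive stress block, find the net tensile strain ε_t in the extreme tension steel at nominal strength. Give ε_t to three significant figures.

a = A_s f_y/(0.85 f'_c b) = 75.07 mm.
β₁ = 0.848, so c = a/β₁ = 75.07/0.848 = 88.53 mm.
From the linear strain diagram with ε_cu = 0.003: ε_t = 0.003 (d − c)/c = 0.003 × (475 − 88.53)/88.53 = 0.0131.
Since ε_t ≥ 0.005, the section is tension-controlled.

ε_t ≈ 0.0131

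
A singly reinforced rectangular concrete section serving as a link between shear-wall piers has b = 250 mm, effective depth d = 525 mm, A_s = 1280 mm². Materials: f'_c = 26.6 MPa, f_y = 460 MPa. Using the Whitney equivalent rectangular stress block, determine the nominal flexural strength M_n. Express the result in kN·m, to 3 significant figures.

T = A_s f_y = 1280 × 460 = 588800 N = 588.8 kN.
From C = T: a = T/(0.85 f'_c b) = 588800/(0.85 × 26.6 × 250) = 104.17 mm.
M_n = T(d − a/2) = 588.8 kN × (525 − 52.085) mm = 278.45 kN·m.

M_n ≈ 278 kN·m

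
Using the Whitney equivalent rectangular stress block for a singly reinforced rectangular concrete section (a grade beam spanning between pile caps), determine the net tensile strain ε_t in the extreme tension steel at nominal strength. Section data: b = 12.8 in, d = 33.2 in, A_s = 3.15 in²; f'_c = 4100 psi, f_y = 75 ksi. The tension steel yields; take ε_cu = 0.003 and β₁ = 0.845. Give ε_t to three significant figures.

a = A_s f_y/(0.85 f'_c b) = 5.296 in.
β₁ = 0.845, so c = a/β₁ = 5.296/0.845 = 6.267 in.
From the linear strain diagram with ε_cu = 0.003: ε_t = 0.003 (d − c)/c = 0.003 × (33.2 − 6.267)/6.267 = 0.0129.
Since ε_t ≥ 0.005, the section is tension-controlled.

ε_t ≈ 0.0129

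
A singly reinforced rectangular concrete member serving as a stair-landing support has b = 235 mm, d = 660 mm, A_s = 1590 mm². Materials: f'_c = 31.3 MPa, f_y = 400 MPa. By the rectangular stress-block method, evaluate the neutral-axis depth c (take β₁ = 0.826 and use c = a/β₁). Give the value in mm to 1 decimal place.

T = A_s f_y = 1590 × 400 = 636000 N = 636 kN.
Setting C = 0.85 f'_c a b equal to T: a = 636000/(0.85 × 31.3 × 235) = 101.725 mm.
With β₁ = 0.826, c = a/β₁ = 101.725/0.826 = 123.2 mm.

c ≈ 123.2 mm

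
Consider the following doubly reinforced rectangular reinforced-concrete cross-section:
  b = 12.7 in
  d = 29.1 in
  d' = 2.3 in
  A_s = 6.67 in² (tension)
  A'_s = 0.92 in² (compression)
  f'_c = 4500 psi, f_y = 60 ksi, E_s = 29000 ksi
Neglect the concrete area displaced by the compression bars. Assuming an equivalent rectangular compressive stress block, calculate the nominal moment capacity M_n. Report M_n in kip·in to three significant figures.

M_n ≈ 10300 kip·in

Assume both steels yield.
a = (A_s − A'_s) f_y/(0.85 f'_c b) = (6.67 − 0.92) × 60/(0.85 × 4.5 × 12.7) = 7.102 in.
c = a/β₁ = 7.102/0.825 = 8.608 in; ε'_s = 0.003(c − d')/c = 0.0022 ≥ ε_y = 0.0021, so the compression steel yields.
M_n = (A_s − A'_s) f_y (d − a/2) + A'_s f_y (d − d') = 345 × (29.1 − 3.551) + 55.2 × (29.1 − 2.3) = 8814.4 + 1479.4 = 10293.8 kip·in.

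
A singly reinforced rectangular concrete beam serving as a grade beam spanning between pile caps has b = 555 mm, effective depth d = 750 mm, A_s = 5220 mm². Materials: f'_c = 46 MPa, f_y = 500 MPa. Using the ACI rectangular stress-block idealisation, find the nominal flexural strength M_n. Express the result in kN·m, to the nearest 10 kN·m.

M_n ≈ 1800 kN·m

T = A_s f_y = 5220 × 500 = 2610000 N = 2610 kN.
From C = T: a = T/(0.85 f'_c b) = 2610000/(0.85 × 46 × 555) = 120.27 mm.
M_n = T(d − a/2) = 2610 kN × (750 − 60.135) mm = 1800.55 kN·m.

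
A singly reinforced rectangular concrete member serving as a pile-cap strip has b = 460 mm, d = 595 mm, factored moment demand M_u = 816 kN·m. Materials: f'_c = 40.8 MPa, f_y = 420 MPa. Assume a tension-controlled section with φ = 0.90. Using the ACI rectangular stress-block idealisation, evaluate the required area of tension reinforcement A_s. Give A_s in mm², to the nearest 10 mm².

M_n = M_u/φ = 816/0.90 = 906.667 kN·m.
With M_n = 0.85 f'_c a b (d − a/2), solve the quadratic for a:
a = d − √(d² − 2M_n/(0.85 f'_c b)) = 595 − √(595² − 2 × 906.667×10⁶/(0.85 × 40.8 × 460)) = 104.74 mm.
A_s = 0.85 f'_c a b / f_y = 0.85 × 40.8 × 104.74 × 460 / 420 = 3978.3 mm².

A_s ≈ 3980 mm²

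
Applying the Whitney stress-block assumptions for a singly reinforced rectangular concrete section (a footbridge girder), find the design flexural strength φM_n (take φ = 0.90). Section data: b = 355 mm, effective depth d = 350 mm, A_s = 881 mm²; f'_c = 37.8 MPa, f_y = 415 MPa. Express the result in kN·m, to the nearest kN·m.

T = A_s f_y = 881 × 415 = 365615 N = 365.615 kN.
From C = T: a = T/(0.85 f'_c b) = 365615/(0.85 × 37.8 × 355) = 32.05 mm.
M_n = T(d − a/2) = 365.615 kN × (350 − 16.025) mm = 122.11 kN·m.
φM_n = 0.90 × 122.11 = 109.90 kN·m.

φM_n ≈ 110 kN·m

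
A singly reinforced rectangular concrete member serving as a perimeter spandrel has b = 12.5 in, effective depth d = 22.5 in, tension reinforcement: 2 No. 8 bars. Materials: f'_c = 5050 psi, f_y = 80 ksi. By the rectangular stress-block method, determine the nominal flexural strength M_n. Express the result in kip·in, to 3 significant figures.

M_n ≈ 2700 kip·in

A_s = 2 × 0.79 = 1.58 in².
T = A_s f_y = 1.58 × 80 = 126.4 kips.
a = T/(0.85 f'_c b) = 126.4/(0.85 × 5.05 × 12.5) = 2.356 in.
M_n = T(d − a/2) = 126.4 × (22.5 − 1.178) = 2695.1 kip·in.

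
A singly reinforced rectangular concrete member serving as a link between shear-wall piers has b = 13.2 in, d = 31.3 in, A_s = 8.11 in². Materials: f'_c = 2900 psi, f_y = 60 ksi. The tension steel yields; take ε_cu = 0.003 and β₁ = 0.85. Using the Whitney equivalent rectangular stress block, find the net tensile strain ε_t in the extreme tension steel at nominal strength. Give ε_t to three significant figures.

ε_t ≈ 0.00234

a = A_s f_y/(0.85 f'_c b) = 14.955 in.
β₁ = 0.85, so c = a/β₁ = 14.955/0.85 = 17.594 in.
From the linear strain diagram with ε_cu = 0.003: ε_t = 0.003 (d − c)/c = 0.003 × (31.3 − 17.594)/17.594 = 0.00234.
ε_t < 0.004 — the section is over-reinforced for flexure under ACI limits.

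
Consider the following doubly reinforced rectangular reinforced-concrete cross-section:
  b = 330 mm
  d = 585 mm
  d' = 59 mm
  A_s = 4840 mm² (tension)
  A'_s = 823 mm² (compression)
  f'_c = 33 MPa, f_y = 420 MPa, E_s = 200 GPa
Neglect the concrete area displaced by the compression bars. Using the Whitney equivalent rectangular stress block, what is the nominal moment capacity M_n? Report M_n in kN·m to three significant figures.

M_n ≈ 1020 kN·m

Assume both tension and compression steel yield.
Net tension couple steel: A_s − A'_s = 4017 mm².
a = (A_s − A'_s) f_y / (0.85 f'_c b) = 1687140/(0.85 × 33 × 330) = 182.27 mm.
c = a/β₁ = 182.27/0.814 = 223.92 mm; ε'_s = 0.003(c − d')/c = 0.0022 ≥ f_y/E_s = 0.0021, so compression steel does yield.
M_n = (A_s − A'_s) f_y (d − a/2) + A'_s f_y (d − d') = [1687140 × (585 − 91.135) + 345660 × (585 − 59)] × 10⁻⁶ = 833.22 + 181.82 = 1015.04 kN·m.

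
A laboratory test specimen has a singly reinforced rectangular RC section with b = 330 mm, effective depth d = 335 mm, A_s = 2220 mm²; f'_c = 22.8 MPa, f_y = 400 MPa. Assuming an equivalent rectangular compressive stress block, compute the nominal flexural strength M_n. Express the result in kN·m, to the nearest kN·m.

T = A_s f_y = 2220 × 400 = 888000 N = 888 kN.
From C = T: a = T/(0.85 f'_c b) = 888000/(0.85 × 22.8 × 330) = 138.85 mm.
M_n = T(d − a/2) = 888 kN × (335 − 69.425) mm = 235.83 kN·m.

M_n ≈ 236 kN·m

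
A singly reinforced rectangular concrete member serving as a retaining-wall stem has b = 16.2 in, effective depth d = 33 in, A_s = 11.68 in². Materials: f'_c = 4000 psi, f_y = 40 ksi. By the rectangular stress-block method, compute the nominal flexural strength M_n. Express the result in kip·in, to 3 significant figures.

T = A_s f_y = 11.68 × 40 = 467.2 kips.
a = T/(0.85 f'_c b) = 467.2/(0.85 × 4 × 16.2) = 8.482 in.
M_n = T(d − a/2) = 467.2 × (33 − 4.241) = 13436.2 kip·in.

M_n ≈ 13400 kip·in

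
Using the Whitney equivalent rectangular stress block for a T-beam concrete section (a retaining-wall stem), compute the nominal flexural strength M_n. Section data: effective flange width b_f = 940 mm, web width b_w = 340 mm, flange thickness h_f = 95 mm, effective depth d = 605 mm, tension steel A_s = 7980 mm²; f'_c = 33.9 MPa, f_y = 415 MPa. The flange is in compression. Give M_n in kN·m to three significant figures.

Tension: T = A_s f_y = 7980 × 415 = 3311700 N.
Try a within the flange: a = T/(0.85 f'_c b_f) = 3311700/(0.85 × 33.9 × 940) = 122.27 mm.
a = 122.27 > h_f = 95 mm: the block extends into the web. Split into flange-overhang and web parts.
C_f = 0.85 f'_c (b_f − b_w) h_f = 0.85 × 33.9 × (940 − 340) × 95 = 1642455 N.
Remaining web compression depth: a_w = (T − C_f)/(0.85 f'_c b_w) = (3311700 − 1642455)/(0.85 × 33.9 × 340) = 170.38 mm.
M_n = C_f(d − h_f/2) + (T − C_f)(d − a_w/2) = 1642455 × (605 − 47.5) + 1669245 × (605 − 85.19) = 915.67 + 867.69 = 1783.36 × 10⁶ N·mm.
M_n = 1783.36 kN·m.

M_n ≈ 1780 kN·m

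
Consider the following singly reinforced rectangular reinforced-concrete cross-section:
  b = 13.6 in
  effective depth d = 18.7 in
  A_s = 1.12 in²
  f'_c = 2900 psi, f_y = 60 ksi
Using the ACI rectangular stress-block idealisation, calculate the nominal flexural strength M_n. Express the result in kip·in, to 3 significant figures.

M_n ≈ 1190 kip·in

T = A_s f_y = 1.12 × 60 = 67.2 kips.
a = T/(0.85 f'_c b) = 67.2/(0.85 × 2.9 × 13.6) = 2.005 in.
M_n = T(d − a/2) = 67.2 × (18.7 − 1.0025) = 1189.3 kip·in.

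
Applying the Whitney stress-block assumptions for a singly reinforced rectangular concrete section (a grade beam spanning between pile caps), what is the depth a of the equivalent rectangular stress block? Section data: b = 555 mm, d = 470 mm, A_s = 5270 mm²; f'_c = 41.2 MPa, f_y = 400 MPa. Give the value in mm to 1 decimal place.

T = A_s f_y = 5270 × 400 = 2108000 N = 2108 kN.
Setting C = 0.85 f'_c a b equal to T: a = 2108000/(0.85 × 41.2 × 555) = 108.5 mm.

a ≈ 108.5 mm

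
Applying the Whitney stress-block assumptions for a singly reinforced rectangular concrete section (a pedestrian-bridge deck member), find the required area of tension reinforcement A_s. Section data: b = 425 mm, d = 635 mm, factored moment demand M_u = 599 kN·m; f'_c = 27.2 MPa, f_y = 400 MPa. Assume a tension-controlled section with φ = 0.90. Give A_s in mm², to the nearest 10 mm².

A_s ≈ 2890 mm²

M_n = M_u/φ = 599/0.90 = 665.556 kN·m.
With M_n = 0.85 f'_c a b (d − a/2), solve the quadratic for a:
a = d − √(d² − 2M_n/(0.85 f'_c b)) = 635 − √(635² − 2 × 665.556×10⁶/(0.85 × 27.2 × 425)) = 117.55 mm.
A_s = 0.85 f'_c a b / f_y = 0.85 × 27.2 × 117.55 × 425 / 400 = 2887.6 mm².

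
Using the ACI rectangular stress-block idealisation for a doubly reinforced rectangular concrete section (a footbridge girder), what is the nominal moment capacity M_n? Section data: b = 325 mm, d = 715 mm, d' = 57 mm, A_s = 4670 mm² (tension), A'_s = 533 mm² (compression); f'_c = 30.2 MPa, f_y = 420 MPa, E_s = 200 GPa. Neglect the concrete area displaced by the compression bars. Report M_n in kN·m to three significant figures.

M_n ≈ 1210 kN·m

Assume both tension and compression steel yield.
Net tension couple steel: A_s − A'_s = 4137 mm².
a = (A_s − A'_s) f_y / (0.85 f'_c b) = 1737540/(0.85 × 30.2 × 325) = 208.27 mm.
c = a/β₁ = 208.27/0.834 = 249.72 mm; ε'_s = 0.003(c − d')/c = 0.0023 ≥ f_y/E_s = 0.0021, so compression steel does yield.
M_n = (A_s − A'_s) f_y (d − a/2) + A'_s f_y (d − d') = [1737540 × (715 − 104.135) + 223860 × (715 − 57)] × 10⁻⁶ = 1061.40 + 147.30 = 1208.70 kN·m.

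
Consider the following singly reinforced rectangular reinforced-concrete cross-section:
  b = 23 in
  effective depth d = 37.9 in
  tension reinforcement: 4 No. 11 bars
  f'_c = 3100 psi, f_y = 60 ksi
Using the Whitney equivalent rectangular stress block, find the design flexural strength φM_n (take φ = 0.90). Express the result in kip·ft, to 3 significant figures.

φM_n ≈ 977 kip·ft

A_s = 4 × 1.56 = 6.24 in².
T = A_s f_y = 6.24 × 60 = 374.4 kips.
a = T/(0.85 f'_c b) = 374.4/(0.85 × 3.1 × 23) = 6.178 in.
M_n = T(d − a/2) = 374.4 × (37.9 − 3.089) = 13033.2 kip·in = 13033.2/12 = 1086.10 kip·ft.
φM_n = 0.90 × 1086.10 = 977.49 kip·ft.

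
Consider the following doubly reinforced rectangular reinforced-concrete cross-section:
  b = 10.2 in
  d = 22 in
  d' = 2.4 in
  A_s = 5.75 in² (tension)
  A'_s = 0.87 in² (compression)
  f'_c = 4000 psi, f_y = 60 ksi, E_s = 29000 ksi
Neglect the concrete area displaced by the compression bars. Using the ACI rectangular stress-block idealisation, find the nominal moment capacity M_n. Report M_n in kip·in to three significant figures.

M_n ≈ 6230 kip·in

Assume both steels yield.
a = (A_s − A'_s) f_y/(0.85 f'_c b) = (5.75 − 0.87) × 60/(0.85 × 4 × 10.2) = 8.443 in.
c = a/β₁ = 8.443/0.85 = 9.933 in; ε'_s = 0.003(c − d')/c = 0.0023 ≥ ε_y = 0.0021, so the compression steel yields.
M_n = (A_s − A'_s) f_y (d − a/2) + A'_s f_y (d − d') = 292.8 × (22 − 4.2215) + 52.2 × (22 − 2.4) = 5205.5 + 1023.1 = 6228.6 kip·in.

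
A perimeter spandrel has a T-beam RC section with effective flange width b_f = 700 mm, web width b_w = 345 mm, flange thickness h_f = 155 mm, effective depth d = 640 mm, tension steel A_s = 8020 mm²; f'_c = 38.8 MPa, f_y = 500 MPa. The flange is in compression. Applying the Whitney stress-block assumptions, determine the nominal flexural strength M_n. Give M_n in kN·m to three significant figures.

M_n ≈ 2210 kN·m

Tension: T = A_s f_y = 8020 × 500 = 4010000 N.
Try a within the flange: a = T/(0.85 f'_c b_f) = 4010000/(0.85 × 38.8 × 700) = 173.70 mm.
a = 173.70 > h_f = 155 mm: the block extends into the web. Split into flange-overhang and web parts.
C_f = 0.85 f'_c (b_f − b_w) h_f = 0.85 × 38.8 × (700 − 345) × 155 = 1814725 N.
Remaining web compression depth: a_w = (T − C_f)/(0.85 f'_c b_w) = (4010000 − 1814725)/(0.85 × 38.8 × 345) = 192.94 mm.
M_n = C_f(d − h_f/2) + (T − C_f)(d − a_w/2) = 1814725 × (640 − 77.5) + 2195275 × (640 − 96.47) = 1020.78 + 1193.20 = 2213.98 × 10⁶ N·mm.
M_n = 2213.98 kN·m.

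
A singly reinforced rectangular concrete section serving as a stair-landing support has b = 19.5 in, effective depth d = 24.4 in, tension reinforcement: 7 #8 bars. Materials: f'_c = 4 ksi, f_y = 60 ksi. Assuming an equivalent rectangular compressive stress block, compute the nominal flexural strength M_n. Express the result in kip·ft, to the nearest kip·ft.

M_n ≈ 605 kip·ft

A_s = 7 × 0.79 = 5.53 in².
T = A_s f_y = 5.53 × 60 = 331.8 kips.
a = T/(0.85 f'_c b) = 331.8/(0.85 × 4 × 19.5) = 5.005 in.
M_n = T(d − a/2) = 331.8 × (24.4 − 2.5025) = 7265.6 kip·in = 7265.6/12 = 605.47 kip·ft.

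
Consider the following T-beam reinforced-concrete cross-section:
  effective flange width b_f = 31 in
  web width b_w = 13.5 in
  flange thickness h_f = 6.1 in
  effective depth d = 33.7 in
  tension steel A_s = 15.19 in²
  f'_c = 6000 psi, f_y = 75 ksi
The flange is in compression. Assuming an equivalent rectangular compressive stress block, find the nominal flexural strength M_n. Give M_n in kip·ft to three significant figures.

M_n ≈ 2850 kip·ft

Tension: T = A_s f_y = 15.19 × 75 = 1139.25 kips.
Try a within the flange: a = T/(0.85 f'_c b_f) = 1139.25/(0.85 × 6 × 31) = 7.206 in.
a = 7.206 > h_f = 6.1 in: the block extends into the web. Split into flange-overhang and web parts.
C_f = 0.85 f'_c (b_f − b_w) h_f = 0.85 × 6 × (31 − 13.5) × 6.1 = 544.4 kips.
Remaining web compression depth: a_w = (T − C_f)/(0.85 f'_c b_w) = (1139.25 − 544.4)/(0.85 × 6 × 13.5) = 8.640 in.
M_n = C_f(d − h_f/2) + (T − C_f)(d − a_w/2) = 544.4 × (33.7 − 3.05) + 594.85 × (33.7 − 4.32) = 16685.9 + 17476.7 = 34162.6 kip·in.
M_n = 34162.6/12 = 2846.88 kip·ft.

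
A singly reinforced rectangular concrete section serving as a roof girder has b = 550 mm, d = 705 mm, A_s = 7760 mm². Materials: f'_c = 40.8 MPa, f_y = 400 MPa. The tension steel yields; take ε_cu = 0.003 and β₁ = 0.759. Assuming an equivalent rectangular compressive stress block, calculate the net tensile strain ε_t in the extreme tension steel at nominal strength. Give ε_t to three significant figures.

a = A_s f_y/(0.85 f'_c b) = 162.73 mm.
β₁ = 0.759, so c = a/β₁ = 162.73/0.759 = 214.40 mm.
From the linear strain diagram with ε_cu = 0.003: ε_t = 0.003 (d − c)/c = 0.003 × (705 − 214.40)/214.40 = 0.00686.
Since ε_t ≥ 0.005, the section is tension-controlled.

ε_t ≈ 0.00686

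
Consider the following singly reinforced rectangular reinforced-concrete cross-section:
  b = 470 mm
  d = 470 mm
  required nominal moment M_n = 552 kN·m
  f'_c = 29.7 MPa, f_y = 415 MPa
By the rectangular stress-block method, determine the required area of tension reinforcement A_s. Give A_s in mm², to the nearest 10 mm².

A_s ≈ 3210 mm²

With M_n = 0.85 f'_c a b (d − a/2), solve the quadratic for a:
a = d − √(d² − 2M_n/(0.85 f'_c b)) = 470 − √(470² − 2 × 552×10⁶/(0.85 × 29.7 × 470)) = 112.43 mm.
A_s = 0.85 f'_c a b / f_y = 0.85 × 29.7 × 112.43 × 470 / 415 = 3214.5 mm².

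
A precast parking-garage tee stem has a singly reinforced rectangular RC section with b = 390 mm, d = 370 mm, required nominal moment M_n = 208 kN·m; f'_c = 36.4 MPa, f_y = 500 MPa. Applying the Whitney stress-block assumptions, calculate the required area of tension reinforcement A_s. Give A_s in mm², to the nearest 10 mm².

With M_n = 0.85 f'_c a b (d − a/2), solve the quadratic for a:
a = d − √(d² − 2M_n/(0.85 f'_c b)) = 370 − √(370² − 2 × 208×10⁶/(0.85 × 36.4 × 390)) = 49.96 mm.
A_s = 0.85 f'_c a b / f_y = 0.85 × 36.4 × 49.96 × 390 / 500 = 1205.7 mm².

A_s ≈ 1210 mm²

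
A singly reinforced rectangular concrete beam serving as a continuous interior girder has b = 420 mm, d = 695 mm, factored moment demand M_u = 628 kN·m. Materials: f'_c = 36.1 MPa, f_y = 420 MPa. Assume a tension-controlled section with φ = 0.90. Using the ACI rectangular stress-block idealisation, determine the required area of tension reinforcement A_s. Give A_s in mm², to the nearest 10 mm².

M_n = M_u/φ = 628/0.90 = 697.778 kN·m.
With M_n = 0.85 f'_c a b (d − a/2), solve the quadratic for a:
a = d − √(d² − 2M_n/(0.85 f'_c b)) = 695 − √(695² − 2 × 697.778×10⁶/(0.85 × 36.1 × 420)) = 82.84 mm.
A_s = 0.85 f'_c a b / f_y = 0.85 × 36.1 × 82.84 × 420 / 420 = 2541.9 mm².

A_s ≈ 2540 mm²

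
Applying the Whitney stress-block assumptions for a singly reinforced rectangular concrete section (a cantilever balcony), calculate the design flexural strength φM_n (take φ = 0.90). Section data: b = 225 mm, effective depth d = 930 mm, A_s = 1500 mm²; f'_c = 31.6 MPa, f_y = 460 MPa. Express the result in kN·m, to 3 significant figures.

φM_n ≈ 542 kN·m

T = A_s f_y = 1500 × 460 = 690000 N = 690 kN.
From C = T: a = T/(0.85 f'_c b) = 690000/(0.85 × 31.6 × 225) = 114.17 mm.
M_n = T(d − a/2) = 690 kN × (930 − 57.085) mm = 602.31 kN·m.
φM_n = 0.90 × 602.31 = 542.08 kN·m.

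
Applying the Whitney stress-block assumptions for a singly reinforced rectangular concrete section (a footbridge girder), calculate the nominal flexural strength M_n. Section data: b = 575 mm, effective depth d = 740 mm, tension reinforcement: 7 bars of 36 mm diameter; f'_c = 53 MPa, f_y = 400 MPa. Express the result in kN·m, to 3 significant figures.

M_n ≈ 1950 kN·m

A_s = 7 × 1018 = 7126 mm².
T = A_s f_y = 7126 × 400 = 2850400 N = 2850.4 kN.
From C = T: a = T/(0.85 f'_c b) = 2850400/(0.85 × 53 × 575) = 110.04 mm.
M_n = T(d − a/2) = 2850.4 kN × (740 − 55.02) mm = 1952.47 kN·m.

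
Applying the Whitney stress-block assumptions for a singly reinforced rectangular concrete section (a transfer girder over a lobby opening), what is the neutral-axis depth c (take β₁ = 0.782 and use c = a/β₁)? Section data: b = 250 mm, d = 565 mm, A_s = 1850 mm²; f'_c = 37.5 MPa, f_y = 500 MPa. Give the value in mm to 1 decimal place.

c ≈ 148.4 mm

T = A_s f_y = 1850 × 500 = 925000 N = 925 kN.
Setting C = 0.85 f'_c a b equal to T: a = 925000/(0.85 × 37.5 × 250) = 116.078 mm.
With β₁ = 0.782, c = a/β₁ = 116.078/0.782 = 148.4 mm.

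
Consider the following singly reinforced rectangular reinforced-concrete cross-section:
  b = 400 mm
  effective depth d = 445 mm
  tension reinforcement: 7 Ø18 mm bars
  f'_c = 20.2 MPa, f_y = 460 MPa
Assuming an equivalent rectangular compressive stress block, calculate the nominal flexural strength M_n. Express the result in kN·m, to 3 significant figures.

A_s = 7 × 254 = 1778 mm².
T = A_s f_y = 1778 × 460 = 817880 N = 817.88 kN.
From C = T: a = T/(0.85 f'_c b) = 817880/(0.85 × 20.2 × 400) = 119.09 mm.
M_n = T(d − a/2) = 817.88 kN × (445 − 59.545) mm = 315.26 kN·m.

M_n ≈ 315 kN·m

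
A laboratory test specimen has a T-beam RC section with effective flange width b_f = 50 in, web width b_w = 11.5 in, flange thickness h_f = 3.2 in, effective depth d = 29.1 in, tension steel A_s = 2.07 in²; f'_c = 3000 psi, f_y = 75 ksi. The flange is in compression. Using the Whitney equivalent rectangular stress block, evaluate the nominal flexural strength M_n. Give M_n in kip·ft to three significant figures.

M_n ≈ 369 kip·ft

Tension: T = A_s f_y = 2.07 × 75 = 155.25 kips.
Try a within the flange: a = T/(0.85 f'_c b_f) = 155.25/(0.85 × 3 × 50) = 1.218 in.
Since a = 1.218 ≤ h_f = 3.2 in, the stress block lies entirely in the flange; analyse as a rectangular beam of width b_f.
M_n = T(d − a/2) = 155.25 × (29.1 − 0.609) = 4423.2 kip·in.
M_n = 4423.2/12 = 368.60 kip·ft.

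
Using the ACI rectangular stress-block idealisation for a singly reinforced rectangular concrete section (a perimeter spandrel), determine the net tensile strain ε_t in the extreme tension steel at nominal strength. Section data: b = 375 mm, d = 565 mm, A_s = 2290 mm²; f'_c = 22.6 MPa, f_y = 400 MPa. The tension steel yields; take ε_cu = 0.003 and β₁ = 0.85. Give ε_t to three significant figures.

a = A_s f_y/(0.85 f'_c b) = 127.16 mm.
β₁ = 0.85, so c = a/β₁ = 127.16/0.85 = 149.60 mm.
From the linear strain diagram with ε_cu = 0.003: ε_t = 0.003 (d − c)/c = 0.003 × (565 − 149.60)/149.60 = 0.00833.
Since ε_t ≥ 0.005, the section is tension-controlled.

ε_t ≈ 0.00833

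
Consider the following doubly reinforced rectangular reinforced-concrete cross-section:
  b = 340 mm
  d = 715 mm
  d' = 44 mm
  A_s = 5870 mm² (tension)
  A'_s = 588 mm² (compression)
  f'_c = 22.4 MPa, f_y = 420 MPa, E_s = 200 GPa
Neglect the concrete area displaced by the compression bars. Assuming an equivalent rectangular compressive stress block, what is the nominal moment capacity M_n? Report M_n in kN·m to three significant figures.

Assume both tension and compression steel yield.
Net tension couple steel: A_s − A'_s = 5282 mm².
a = (A_s − A'_s) f_y / (0.85 f'_c b) = 2218440/(0.85 × 22.4 × 340) = 342.69 mm.
c = a/β₁ = 342.69/0.85 = 403.16 mm; ε'_s = 0.003(c − d')/c = 0.0027 ≥ f_y/E_s = 0.0021, so compression steel does yield.
M_n = (A_s − A'_s) f_y (d − a/2) + A'_s f_y (d − d') = [2218440 × (715 − 171.345) + 246960 × (715 − 44)] × 10⁻⁶ = 1206.07 + 165.71 = 1371.78 kN·m.

M_n ≈ 1370 kN·m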